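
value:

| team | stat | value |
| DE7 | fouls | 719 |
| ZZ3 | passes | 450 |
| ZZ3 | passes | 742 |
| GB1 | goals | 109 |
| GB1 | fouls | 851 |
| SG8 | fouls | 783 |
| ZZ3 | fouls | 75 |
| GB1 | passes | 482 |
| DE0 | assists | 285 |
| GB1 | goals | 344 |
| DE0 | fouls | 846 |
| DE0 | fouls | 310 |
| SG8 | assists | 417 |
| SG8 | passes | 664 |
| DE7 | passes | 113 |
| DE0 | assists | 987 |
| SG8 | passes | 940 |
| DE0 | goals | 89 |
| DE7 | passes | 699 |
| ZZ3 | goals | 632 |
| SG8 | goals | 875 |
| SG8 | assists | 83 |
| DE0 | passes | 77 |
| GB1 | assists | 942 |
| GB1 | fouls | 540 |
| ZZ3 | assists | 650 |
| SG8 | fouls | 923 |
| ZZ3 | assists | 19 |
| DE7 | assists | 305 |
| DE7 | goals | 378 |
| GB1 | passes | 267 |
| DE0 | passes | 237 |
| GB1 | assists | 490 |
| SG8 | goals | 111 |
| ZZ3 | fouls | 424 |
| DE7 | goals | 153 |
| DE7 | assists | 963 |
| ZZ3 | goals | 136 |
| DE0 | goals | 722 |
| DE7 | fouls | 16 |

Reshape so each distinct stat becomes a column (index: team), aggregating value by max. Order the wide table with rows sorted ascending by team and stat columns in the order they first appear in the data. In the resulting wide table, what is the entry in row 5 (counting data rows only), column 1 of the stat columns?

424

With rows sorted ascending by team, row 5 is team=ZZ3. stat columns in first-appearance order: fouls, passes, goals, assists; column 1 is fouls.
Long rows with team=ZZ3, stat=fouls: max(75, 424) = 424.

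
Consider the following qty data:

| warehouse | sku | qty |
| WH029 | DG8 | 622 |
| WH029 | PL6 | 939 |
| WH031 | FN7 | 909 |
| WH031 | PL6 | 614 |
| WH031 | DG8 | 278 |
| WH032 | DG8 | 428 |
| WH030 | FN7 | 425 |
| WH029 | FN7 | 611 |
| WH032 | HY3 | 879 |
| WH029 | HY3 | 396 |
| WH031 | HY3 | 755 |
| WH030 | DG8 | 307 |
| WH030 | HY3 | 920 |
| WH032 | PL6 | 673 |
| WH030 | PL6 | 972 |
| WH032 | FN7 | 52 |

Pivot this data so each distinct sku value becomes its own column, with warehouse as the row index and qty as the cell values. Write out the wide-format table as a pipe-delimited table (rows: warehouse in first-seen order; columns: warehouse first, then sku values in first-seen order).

| warehouse | DG8 | PL6 | FN7 | HY3 |
| WH029 | 622 | 939 | 611 | 396 |
| WH031 | 278 | 614 | 909 | 755 |
| WH032 | 428 | 673 | 52 | 879 |
| WH030 | 307 | 972 | 425 | 920 |

Columns: warehouse plus the 4 distinct sku values (DG8, PL6, FN7, HY3).
For example, row WH029 column DG8 takes qty=622 from the long row (WH029, DG8).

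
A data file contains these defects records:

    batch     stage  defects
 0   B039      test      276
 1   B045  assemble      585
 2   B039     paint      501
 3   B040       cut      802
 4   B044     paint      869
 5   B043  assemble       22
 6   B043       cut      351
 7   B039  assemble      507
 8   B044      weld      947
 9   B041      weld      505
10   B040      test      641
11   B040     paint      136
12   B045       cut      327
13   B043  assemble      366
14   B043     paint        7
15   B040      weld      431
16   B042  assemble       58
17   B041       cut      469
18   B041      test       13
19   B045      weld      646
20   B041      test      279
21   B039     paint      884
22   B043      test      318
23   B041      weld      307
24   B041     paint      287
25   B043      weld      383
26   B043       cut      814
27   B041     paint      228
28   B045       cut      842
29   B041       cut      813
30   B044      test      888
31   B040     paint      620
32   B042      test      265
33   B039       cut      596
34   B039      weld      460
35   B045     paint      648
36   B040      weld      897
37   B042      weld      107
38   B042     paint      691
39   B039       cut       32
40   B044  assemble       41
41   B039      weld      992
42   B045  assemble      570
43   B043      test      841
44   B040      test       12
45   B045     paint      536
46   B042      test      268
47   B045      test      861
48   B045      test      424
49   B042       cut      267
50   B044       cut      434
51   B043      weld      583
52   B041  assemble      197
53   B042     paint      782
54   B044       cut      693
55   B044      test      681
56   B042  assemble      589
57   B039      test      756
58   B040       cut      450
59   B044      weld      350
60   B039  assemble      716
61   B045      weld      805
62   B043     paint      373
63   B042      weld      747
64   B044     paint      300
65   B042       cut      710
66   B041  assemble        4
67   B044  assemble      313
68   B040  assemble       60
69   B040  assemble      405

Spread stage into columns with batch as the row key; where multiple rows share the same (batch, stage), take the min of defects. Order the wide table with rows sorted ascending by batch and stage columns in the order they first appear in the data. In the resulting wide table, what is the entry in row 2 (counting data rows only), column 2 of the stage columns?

60

With rows sorted ascending by batch, row 2 is batch=B040. stage columns in first-appearance order: test, assemble, paint, cut, weld; column 2 is assemble.
Long rows with batch=B040, stage=assemble: min(60, 405) = 60.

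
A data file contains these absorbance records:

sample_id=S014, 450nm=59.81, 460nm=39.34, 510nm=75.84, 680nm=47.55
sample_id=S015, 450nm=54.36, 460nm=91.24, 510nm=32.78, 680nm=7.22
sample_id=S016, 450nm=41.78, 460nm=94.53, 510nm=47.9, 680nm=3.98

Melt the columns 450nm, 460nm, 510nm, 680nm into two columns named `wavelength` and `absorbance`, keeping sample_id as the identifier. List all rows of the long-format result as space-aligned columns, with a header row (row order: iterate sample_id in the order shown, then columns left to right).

sample_id  wavelength  absorbance
S014       450nm       59.81     
S014       460nm       39.34     
S014       510nm       75.84     
S014       680nm       47.55     
S015       450nm       54.36     
S015       460nm       91.24     
S015       510nm       32.78     
S015       680nm       7.22      
S016       450nm       41.78     
S016       460nm       94.53     
S016       510nm       47.9      
S016       680nm       3.98      

Each (sample_id, column) pair becomes one row: 3 × 4 = 12 rows.
For example, (S014, 450nm) → absorbance=59.81.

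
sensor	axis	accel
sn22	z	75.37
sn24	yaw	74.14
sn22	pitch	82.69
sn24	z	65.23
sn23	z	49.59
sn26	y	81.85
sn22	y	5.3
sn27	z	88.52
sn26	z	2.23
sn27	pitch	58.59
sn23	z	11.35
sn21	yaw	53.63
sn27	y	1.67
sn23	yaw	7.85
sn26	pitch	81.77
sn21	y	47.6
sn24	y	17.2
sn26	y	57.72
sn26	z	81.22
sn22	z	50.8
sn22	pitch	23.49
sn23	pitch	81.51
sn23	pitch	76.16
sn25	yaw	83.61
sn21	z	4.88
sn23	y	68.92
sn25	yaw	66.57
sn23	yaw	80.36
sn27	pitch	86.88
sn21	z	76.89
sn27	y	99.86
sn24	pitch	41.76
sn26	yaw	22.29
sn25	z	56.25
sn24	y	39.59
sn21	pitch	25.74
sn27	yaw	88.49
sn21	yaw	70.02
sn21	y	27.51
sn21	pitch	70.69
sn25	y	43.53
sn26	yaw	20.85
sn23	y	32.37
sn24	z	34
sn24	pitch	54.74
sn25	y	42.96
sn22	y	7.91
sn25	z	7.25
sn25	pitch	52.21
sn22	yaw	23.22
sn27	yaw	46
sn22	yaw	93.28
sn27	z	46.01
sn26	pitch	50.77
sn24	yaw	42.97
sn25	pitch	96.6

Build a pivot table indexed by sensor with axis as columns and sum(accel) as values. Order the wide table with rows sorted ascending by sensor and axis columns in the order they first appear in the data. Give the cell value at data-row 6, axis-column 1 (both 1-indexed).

With rows sorted ascending by sensor, row 6 is sensor=sn26. axis columns in first-appearance order: z, yaw, pitch, y; column 1 is z.
Long rows with sensor=sn26, axis=z: 2.23 + 81.22 = 83.45.

83.45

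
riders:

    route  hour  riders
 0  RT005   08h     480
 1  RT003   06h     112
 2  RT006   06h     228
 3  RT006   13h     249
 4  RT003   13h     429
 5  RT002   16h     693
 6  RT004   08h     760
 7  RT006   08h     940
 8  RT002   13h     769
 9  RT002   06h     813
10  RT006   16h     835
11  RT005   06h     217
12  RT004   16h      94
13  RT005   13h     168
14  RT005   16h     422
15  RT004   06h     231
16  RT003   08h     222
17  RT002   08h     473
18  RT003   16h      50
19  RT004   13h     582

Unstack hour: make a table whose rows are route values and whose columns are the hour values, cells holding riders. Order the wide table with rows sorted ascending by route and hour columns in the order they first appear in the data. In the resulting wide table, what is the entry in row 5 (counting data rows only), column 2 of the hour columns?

228

With rows sorted ascending by route, row 5 is route=RT006. hour columns in first-appearance order: 08h, 06h, 13h, 16h; column 2 is 06h.
Long rows with route=RT006, hour=06h: riders = 228.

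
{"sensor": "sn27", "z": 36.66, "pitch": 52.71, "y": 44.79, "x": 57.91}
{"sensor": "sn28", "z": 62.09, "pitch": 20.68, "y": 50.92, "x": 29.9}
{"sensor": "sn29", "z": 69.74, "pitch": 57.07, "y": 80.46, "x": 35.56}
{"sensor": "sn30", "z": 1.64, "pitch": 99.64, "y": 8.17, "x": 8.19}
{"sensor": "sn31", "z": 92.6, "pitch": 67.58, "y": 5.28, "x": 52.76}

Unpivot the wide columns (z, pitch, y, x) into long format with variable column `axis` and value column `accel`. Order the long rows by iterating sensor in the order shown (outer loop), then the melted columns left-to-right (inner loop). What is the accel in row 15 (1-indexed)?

8.17

20 rows total (5 × 4). Row 15: index ⌊(15-1)/4⌋ = 3 into sensor → sn30; (15-1) mod 4 = 2 into the melted columns → y.
So row 15 is (sn30, y, 8.17); accel = 8.17.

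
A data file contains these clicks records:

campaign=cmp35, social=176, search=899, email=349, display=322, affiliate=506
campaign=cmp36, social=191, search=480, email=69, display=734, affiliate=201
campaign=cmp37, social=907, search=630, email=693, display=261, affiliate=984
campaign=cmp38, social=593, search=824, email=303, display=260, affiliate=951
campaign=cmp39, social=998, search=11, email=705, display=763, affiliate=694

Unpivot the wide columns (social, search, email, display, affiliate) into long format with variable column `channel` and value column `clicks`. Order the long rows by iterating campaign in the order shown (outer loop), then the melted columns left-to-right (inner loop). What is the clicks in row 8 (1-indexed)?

25 rows total (5 × 5). Row 8: index ⌊(8-1)/5⌋ = 1 into campaign → cmp36; (8-1) mod 5 = 2 into the melted columns → email.
So row 8 is (cmp36, email, 69); clicks = 69.

69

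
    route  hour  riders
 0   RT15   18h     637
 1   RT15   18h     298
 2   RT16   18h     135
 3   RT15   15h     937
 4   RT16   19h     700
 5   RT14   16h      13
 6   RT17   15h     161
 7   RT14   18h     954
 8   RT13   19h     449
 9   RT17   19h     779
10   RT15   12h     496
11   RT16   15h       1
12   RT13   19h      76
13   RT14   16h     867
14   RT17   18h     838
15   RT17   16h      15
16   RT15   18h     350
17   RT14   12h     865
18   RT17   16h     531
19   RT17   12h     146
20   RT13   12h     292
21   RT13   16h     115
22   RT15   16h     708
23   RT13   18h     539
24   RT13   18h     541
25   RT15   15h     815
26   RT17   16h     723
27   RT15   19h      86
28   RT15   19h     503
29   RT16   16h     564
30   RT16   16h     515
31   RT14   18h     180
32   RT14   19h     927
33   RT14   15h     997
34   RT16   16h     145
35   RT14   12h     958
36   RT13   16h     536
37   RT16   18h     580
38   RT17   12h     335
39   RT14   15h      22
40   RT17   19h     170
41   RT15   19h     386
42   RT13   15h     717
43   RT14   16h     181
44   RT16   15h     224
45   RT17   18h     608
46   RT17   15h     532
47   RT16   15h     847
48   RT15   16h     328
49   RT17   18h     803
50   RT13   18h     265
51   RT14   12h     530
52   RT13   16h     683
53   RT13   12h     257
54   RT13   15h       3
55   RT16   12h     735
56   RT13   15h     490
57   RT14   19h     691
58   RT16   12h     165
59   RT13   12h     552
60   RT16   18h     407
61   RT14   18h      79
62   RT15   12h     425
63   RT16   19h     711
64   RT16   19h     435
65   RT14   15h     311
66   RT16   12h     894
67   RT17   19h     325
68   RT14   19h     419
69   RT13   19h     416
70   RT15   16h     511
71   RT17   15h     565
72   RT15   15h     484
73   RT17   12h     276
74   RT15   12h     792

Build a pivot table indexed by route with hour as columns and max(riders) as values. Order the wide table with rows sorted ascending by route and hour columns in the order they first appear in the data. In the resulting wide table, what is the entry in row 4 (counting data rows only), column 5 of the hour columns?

894

With rows sorted ascending by route, row 4 is route=RT16. hour columns in first-appearance order: 18h, 15h, 19h, 16h, 12h; column 5 is 12h.
Long rows with route=RT16, hour=12h: max(735, 165, 894) = 894.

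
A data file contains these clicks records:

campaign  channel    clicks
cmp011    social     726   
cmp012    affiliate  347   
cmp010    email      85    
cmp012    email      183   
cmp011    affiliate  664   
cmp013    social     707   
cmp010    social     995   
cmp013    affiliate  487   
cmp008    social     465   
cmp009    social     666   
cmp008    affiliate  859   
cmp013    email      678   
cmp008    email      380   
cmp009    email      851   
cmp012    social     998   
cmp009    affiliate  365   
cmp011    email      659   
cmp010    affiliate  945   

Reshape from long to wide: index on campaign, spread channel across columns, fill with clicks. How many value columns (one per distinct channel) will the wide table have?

3

3 distinct channel values: affiliate, email, social.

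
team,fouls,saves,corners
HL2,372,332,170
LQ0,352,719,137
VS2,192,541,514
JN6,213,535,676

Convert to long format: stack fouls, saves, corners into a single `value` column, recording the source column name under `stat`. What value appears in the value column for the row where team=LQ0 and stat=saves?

Unpivoting turns each (team, wide-column) pair into one long row.
The wide cell at row LQ0, column saves holds 719, so the long row (LQ0, saves) has value=719.

719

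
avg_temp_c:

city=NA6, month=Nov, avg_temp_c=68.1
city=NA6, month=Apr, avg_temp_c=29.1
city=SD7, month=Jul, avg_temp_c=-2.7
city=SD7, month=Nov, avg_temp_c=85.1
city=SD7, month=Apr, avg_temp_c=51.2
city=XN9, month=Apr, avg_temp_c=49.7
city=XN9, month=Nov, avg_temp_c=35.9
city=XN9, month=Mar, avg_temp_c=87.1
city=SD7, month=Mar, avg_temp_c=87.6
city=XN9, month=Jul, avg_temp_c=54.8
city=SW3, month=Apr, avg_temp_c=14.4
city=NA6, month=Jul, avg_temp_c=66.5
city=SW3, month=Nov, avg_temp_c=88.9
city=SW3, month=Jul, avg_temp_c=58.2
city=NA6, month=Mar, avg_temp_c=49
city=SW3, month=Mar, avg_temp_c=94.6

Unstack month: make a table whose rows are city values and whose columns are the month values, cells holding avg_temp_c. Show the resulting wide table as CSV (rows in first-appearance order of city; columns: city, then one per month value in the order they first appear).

city,Nov,Apr,Jul,Mar
NA6,68.1,29.1,66.5,49
SD7,85.1,51.2,-2.7,87.6
XN9,35.9,49.7,54.8,87.1
SW3,88.9,14.4,58.2,94.6

Columns: city plus the 4 distinct month values (Nov, Apr, Jul, Mar).
For example, row NA6 column Nov takes avg_temp_c=68.1 from the long row (NA6, Nov).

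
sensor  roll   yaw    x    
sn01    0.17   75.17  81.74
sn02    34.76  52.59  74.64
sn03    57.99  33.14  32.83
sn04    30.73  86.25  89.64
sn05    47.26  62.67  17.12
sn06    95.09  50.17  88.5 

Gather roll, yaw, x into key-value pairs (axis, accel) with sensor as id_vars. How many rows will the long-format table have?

18

6 sensor values × 3 melted columns = 18 rows.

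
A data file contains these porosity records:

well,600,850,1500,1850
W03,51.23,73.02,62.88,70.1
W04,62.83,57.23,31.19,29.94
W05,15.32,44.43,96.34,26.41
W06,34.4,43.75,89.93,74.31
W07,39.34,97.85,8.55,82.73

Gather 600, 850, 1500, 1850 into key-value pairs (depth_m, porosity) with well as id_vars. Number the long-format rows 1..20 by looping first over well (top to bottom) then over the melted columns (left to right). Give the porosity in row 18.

97.85

20 rows total (5 × 4). Row 18: index ⌊(18-1)/4⌋ = 4 into well → W07; (18-1) mod 4 = 1 into the melted columns → 850.
So row 18 is (W07, 850, 97.85); porosity = 97.85.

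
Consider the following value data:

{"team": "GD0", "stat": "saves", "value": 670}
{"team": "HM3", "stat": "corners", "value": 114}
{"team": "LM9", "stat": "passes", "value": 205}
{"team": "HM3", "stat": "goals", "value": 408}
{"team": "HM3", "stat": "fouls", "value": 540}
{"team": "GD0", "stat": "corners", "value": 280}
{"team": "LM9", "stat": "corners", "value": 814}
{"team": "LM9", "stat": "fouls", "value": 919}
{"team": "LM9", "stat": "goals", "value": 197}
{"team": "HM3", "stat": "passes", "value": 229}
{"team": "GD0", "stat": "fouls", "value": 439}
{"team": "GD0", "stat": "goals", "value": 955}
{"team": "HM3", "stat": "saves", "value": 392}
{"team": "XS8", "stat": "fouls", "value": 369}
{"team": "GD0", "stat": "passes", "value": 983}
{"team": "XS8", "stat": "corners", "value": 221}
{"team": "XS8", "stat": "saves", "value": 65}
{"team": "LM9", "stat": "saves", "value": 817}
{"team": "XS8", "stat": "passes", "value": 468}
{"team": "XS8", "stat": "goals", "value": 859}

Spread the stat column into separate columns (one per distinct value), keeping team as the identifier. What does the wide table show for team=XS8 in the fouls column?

Wide layout: rows indexed by team, columns are the 5 distinct stat values (saves, corners, passes, goals, fouls).
Cell (team=XS8, stat=fouls) draws from the long row where team=XS8 and stat=fouls, which has value=369.

369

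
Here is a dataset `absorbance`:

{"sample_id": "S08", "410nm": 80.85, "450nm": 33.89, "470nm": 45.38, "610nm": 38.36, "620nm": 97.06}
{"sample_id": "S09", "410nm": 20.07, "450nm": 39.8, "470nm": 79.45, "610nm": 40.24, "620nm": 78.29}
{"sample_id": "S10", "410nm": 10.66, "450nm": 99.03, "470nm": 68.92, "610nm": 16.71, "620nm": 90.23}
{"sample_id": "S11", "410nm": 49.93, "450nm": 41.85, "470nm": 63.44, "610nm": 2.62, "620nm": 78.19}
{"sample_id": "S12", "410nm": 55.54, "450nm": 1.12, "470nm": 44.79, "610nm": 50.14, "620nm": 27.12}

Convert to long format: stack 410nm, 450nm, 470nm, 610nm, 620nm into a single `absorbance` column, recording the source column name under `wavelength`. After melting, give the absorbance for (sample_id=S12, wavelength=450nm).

1.12

Unpivoting turns each (sample_id, wide-column) pair into one long row.
The wide cell at row S12, column 450nm holds 1.12, so the long row (S12, 450nm) has absorbance=1.12.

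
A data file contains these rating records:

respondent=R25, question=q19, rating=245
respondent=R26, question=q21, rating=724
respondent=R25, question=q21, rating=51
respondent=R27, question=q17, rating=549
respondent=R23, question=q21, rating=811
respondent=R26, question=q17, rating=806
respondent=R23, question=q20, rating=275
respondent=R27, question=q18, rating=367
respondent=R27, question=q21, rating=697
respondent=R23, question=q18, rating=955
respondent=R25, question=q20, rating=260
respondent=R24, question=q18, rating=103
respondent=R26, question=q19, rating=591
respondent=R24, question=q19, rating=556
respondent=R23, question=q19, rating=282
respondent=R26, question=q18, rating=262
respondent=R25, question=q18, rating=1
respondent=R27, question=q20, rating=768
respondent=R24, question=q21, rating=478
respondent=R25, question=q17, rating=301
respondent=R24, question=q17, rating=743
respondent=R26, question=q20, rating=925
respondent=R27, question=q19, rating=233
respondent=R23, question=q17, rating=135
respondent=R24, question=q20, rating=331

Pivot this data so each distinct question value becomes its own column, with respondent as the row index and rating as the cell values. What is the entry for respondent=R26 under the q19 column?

591

Wide layout: rows indexed by respondent, columns are the 5 distinct question values (q19, q21, q17, q20, q18).
Cell (respondent=R26, question=q19) draws from the long row where respondent=R26 and question=q19, which has rating=591.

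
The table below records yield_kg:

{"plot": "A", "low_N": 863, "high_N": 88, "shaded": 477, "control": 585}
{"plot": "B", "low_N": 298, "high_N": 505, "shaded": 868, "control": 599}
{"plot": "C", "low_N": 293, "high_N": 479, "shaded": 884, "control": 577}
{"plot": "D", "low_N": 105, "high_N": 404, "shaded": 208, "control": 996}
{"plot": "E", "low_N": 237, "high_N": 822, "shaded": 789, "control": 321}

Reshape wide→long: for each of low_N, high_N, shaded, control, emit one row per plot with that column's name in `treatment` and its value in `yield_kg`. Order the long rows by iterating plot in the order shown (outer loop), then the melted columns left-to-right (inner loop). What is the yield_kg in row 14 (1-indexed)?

404

20 rows total (5 × 4). Row 14: index ⌊(14-1)/4⌋ = 3 into plot → D; (14-1) mod 4 = 1 into the melted columns → high_N.
So row 14 is (D, high_N, 404); yield_kg = 404.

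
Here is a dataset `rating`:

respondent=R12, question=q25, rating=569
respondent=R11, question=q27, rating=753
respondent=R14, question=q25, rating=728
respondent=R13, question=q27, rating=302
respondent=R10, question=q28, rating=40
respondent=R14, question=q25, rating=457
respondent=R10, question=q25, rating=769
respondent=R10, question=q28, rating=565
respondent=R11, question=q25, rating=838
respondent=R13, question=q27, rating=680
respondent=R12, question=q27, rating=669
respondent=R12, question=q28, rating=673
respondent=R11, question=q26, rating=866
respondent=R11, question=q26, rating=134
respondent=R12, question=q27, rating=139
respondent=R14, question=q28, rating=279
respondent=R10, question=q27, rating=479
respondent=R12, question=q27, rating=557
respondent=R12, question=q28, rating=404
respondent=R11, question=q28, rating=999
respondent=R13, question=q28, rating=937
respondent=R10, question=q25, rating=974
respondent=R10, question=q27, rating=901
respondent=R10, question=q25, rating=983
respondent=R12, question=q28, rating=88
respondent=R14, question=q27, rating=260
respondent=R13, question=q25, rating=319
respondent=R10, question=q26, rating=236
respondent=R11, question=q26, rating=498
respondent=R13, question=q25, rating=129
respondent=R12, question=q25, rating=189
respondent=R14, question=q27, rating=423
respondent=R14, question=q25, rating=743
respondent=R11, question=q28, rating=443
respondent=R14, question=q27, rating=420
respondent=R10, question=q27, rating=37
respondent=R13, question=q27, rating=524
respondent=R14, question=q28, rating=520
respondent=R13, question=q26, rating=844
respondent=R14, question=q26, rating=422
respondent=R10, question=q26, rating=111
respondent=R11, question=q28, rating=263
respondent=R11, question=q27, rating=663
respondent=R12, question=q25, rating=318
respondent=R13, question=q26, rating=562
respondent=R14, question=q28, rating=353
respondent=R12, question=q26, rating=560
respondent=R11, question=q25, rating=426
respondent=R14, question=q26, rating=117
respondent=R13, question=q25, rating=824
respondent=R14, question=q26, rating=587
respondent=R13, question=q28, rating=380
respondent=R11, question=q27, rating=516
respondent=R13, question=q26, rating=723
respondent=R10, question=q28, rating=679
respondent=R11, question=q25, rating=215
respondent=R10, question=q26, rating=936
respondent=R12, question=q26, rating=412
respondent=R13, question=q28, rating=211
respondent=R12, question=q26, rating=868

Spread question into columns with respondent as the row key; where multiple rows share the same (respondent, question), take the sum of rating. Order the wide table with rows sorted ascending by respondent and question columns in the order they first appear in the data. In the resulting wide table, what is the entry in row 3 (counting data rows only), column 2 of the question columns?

With rows sorted ascending by respondent, row 3 is respondent=R12. question columns in first-appearance order: q25, q27, q28, q26; column 2 is q27.
Long rows with respondent=R12, question=q27: 669 + 139 + 557 = 1365.

1365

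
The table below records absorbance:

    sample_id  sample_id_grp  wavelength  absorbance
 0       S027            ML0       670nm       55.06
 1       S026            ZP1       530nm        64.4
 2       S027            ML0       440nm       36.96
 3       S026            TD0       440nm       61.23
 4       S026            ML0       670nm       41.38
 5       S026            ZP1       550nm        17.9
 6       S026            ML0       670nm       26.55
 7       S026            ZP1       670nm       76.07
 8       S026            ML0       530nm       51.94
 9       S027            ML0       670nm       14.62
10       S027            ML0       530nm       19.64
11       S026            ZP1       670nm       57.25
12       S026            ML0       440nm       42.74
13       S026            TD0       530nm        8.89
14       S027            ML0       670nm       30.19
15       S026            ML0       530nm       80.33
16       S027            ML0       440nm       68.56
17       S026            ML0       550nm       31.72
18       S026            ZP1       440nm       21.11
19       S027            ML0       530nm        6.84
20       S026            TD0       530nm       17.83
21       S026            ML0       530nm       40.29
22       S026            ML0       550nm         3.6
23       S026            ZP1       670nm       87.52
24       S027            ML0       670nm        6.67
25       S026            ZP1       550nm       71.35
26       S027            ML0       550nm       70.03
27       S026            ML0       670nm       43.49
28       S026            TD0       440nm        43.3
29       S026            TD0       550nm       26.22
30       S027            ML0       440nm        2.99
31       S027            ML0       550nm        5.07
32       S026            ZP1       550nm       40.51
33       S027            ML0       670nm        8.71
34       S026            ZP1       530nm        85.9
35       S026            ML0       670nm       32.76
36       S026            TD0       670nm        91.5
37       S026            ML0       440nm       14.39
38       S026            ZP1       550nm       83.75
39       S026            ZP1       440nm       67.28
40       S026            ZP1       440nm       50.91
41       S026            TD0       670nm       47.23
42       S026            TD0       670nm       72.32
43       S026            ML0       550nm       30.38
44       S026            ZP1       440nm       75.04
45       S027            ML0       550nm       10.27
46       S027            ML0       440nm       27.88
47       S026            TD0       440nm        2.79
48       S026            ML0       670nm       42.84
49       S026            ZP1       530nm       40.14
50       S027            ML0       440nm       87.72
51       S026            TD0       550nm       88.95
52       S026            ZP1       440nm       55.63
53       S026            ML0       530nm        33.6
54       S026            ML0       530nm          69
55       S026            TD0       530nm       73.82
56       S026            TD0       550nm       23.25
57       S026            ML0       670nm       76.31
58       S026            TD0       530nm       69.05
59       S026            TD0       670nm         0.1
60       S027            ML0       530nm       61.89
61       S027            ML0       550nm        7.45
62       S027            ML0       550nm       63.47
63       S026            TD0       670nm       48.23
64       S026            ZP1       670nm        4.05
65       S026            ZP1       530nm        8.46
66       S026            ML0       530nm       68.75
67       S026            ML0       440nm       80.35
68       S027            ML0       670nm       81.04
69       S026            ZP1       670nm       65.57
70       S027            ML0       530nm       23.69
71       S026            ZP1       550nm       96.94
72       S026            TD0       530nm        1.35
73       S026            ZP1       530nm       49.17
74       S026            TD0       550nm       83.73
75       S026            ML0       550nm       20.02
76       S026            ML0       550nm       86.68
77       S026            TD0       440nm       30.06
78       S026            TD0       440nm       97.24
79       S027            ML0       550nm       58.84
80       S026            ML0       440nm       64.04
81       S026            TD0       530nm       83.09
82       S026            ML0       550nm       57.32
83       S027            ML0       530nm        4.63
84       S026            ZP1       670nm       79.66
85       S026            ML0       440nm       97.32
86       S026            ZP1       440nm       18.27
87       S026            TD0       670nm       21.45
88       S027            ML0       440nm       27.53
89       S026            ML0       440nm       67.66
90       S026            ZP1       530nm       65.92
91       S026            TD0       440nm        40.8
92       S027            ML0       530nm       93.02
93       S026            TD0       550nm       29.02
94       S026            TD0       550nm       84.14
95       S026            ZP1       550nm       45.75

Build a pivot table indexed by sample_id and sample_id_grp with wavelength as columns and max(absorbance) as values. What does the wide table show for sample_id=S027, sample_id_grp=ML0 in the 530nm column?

93.02

Rows with sample_id=S027, sample_id_grp=ML0 and wavelength=530nm: absorbance values are 19.64, 6.84, 61.89, 23.69, 4.63, 93.02.
max(19.64, 6.84, 61.89, 23.69, 4.63, 93.02) = 93.02.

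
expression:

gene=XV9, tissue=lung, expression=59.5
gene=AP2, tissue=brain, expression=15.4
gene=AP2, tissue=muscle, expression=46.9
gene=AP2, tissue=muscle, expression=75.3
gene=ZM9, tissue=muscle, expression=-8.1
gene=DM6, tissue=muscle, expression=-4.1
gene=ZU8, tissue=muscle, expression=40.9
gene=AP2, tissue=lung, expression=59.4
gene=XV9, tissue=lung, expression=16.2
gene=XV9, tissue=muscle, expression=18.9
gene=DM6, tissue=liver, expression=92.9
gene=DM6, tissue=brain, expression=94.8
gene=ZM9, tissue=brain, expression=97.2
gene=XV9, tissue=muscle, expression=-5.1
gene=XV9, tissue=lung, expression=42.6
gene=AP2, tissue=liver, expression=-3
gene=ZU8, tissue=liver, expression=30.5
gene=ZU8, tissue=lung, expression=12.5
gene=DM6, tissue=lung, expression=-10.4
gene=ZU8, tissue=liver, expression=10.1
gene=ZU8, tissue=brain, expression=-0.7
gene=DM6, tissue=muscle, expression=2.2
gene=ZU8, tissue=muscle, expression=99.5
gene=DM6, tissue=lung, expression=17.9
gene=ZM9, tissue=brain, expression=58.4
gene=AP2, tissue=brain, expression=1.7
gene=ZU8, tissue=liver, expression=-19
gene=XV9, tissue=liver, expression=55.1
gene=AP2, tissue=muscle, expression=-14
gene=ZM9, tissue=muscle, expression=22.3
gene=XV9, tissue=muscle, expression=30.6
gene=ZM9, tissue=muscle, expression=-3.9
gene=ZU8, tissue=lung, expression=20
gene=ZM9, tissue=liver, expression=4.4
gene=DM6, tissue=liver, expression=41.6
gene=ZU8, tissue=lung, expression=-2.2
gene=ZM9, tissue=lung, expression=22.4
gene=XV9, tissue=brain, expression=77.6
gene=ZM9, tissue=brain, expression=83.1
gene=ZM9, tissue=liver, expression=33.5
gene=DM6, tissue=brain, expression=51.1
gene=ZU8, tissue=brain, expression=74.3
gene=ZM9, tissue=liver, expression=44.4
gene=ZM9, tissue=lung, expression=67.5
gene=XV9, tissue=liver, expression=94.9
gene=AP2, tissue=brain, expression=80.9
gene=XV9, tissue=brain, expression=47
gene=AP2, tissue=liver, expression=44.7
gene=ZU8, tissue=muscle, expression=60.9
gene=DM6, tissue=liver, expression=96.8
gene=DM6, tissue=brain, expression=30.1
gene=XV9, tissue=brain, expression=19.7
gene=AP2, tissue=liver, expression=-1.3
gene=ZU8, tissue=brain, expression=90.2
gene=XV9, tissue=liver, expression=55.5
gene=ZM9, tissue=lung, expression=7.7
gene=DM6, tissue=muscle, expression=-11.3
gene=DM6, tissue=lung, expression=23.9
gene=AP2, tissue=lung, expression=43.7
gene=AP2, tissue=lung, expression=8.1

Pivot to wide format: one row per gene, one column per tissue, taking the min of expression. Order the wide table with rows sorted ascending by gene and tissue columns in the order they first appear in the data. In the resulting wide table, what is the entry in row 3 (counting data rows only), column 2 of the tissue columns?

With rows sorted ascending by gene, row 3 is gene=XV9. tissue columns in first-appearance order: lung, brain, muscle, liver; column 2 is brain.
Long rows with gene=XV9, tissue=brain: min(77.6, 47, 19.7) = 19.7.

19.7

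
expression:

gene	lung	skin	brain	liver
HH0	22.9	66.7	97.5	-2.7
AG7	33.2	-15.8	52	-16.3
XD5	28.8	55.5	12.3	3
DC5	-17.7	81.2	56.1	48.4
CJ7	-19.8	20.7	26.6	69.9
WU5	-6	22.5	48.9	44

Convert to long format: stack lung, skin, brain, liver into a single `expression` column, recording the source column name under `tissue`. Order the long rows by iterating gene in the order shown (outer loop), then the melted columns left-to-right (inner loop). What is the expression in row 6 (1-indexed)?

24 rows total (6 × 4). Row 6: index ⌊(6-1)/4⌋ = 1 into gene → AG7; (6-1) mod 4 = 1 into the melted columns → skin.
So row 6 is (AG7, skin, -15.8); expression = -15.8.

-15.8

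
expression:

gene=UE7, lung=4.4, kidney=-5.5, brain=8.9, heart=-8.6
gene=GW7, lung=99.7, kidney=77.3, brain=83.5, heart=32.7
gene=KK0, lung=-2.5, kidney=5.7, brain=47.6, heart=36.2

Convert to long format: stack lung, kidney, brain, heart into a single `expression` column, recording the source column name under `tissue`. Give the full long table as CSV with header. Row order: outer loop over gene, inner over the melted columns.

Each (gene, column) pair becomes one row: 3 × 4 = 12 rows.
For example, (UE7, lung) → expression=4.4.

gene,tissue,expression
UE7,lung,4.4
UE7,kidney,-5.5
UE7,brain,8.9
UE7,heart,-8.6
GW7,lung,99.7
GW7,kidney,77.3
GW7,brain,83.5
GW7,heart,32.7
KK0,lung,-2.5
KK0,kidney,5.7
KK0,brain,47.6
KK0,heart,36.2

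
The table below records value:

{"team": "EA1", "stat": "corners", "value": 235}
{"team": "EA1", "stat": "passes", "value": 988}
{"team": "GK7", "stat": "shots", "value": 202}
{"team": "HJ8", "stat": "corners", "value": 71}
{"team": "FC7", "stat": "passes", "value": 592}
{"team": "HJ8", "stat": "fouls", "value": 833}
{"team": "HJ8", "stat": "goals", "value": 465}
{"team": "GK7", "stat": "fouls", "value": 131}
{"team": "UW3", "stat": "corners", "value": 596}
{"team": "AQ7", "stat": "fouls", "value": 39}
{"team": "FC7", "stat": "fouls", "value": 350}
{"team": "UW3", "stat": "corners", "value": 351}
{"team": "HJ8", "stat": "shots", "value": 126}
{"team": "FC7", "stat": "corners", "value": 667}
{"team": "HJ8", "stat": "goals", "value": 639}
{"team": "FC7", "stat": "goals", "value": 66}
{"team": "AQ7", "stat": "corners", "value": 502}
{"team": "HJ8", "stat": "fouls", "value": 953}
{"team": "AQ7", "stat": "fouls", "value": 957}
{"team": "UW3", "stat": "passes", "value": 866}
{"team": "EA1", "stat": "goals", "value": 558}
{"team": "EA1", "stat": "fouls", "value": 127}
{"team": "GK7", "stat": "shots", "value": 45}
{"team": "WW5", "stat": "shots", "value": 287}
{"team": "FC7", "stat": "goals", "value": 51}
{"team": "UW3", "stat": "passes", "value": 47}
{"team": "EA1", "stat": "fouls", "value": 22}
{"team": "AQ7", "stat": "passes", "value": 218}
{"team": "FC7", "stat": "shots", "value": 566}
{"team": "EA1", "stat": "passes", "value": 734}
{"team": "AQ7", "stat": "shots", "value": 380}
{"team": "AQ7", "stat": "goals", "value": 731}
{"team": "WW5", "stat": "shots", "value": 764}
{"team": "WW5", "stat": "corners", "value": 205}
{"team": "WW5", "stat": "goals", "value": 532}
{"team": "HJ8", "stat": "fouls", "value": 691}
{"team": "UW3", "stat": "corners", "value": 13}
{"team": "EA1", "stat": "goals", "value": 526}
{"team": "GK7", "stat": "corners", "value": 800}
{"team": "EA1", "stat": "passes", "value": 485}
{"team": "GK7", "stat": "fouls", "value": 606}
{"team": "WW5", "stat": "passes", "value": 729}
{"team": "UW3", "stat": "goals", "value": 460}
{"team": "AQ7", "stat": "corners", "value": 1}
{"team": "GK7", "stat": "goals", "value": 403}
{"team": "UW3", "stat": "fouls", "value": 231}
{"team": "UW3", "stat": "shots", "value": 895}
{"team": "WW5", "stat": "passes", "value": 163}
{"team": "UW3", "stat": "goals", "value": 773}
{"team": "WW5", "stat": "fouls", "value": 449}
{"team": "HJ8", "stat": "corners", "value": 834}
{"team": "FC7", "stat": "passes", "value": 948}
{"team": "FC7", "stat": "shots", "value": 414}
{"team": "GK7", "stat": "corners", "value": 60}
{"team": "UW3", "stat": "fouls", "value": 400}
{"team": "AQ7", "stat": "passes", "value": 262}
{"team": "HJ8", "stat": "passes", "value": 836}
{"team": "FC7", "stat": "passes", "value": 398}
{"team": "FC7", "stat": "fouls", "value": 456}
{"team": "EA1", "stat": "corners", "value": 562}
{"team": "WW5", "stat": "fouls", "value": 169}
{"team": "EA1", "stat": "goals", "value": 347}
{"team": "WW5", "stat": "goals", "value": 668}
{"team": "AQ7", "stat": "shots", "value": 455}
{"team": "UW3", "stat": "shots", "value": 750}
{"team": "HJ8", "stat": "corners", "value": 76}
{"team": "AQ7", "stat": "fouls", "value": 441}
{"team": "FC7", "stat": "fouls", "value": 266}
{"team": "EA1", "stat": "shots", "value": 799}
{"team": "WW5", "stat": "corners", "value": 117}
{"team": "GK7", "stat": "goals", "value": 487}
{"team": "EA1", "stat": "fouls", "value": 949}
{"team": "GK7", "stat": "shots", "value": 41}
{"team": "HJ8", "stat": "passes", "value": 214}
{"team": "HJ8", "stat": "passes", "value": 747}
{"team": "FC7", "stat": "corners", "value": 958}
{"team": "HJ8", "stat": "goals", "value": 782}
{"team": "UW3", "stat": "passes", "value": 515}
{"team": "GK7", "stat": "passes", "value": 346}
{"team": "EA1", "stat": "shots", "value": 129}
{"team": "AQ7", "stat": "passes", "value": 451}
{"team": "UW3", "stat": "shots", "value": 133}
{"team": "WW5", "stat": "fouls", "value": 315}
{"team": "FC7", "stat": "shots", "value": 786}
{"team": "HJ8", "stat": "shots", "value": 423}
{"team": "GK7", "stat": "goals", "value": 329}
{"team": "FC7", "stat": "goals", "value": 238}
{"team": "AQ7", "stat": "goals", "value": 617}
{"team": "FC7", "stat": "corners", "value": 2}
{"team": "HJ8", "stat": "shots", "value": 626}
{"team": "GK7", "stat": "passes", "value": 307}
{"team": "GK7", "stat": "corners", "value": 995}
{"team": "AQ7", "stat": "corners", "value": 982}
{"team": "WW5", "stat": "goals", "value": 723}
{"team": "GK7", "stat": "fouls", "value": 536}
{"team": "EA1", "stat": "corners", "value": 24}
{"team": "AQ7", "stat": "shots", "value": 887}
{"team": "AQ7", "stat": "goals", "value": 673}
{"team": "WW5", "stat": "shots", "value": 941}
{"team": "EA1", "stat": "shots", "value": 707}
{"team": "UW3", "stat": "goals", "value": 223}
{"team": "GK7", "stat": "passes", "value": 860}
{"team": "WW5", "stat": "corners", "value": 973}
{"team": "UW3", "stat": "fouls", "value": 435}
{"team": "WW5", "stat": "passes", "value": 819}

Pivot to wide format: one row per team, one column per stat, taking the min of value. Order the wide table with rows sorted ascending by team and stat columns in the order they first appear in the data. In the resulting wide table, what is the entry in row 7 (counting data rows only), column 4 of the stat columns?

169

With rows sorted ascending by team, row 7 is team=WW5. stat columns in first-appearance order: corners, passes, shots, fouls, goals; column 4 is fouls.
Long rows with team=WW5, stat=fouls: min(449, 169, 315) = 169.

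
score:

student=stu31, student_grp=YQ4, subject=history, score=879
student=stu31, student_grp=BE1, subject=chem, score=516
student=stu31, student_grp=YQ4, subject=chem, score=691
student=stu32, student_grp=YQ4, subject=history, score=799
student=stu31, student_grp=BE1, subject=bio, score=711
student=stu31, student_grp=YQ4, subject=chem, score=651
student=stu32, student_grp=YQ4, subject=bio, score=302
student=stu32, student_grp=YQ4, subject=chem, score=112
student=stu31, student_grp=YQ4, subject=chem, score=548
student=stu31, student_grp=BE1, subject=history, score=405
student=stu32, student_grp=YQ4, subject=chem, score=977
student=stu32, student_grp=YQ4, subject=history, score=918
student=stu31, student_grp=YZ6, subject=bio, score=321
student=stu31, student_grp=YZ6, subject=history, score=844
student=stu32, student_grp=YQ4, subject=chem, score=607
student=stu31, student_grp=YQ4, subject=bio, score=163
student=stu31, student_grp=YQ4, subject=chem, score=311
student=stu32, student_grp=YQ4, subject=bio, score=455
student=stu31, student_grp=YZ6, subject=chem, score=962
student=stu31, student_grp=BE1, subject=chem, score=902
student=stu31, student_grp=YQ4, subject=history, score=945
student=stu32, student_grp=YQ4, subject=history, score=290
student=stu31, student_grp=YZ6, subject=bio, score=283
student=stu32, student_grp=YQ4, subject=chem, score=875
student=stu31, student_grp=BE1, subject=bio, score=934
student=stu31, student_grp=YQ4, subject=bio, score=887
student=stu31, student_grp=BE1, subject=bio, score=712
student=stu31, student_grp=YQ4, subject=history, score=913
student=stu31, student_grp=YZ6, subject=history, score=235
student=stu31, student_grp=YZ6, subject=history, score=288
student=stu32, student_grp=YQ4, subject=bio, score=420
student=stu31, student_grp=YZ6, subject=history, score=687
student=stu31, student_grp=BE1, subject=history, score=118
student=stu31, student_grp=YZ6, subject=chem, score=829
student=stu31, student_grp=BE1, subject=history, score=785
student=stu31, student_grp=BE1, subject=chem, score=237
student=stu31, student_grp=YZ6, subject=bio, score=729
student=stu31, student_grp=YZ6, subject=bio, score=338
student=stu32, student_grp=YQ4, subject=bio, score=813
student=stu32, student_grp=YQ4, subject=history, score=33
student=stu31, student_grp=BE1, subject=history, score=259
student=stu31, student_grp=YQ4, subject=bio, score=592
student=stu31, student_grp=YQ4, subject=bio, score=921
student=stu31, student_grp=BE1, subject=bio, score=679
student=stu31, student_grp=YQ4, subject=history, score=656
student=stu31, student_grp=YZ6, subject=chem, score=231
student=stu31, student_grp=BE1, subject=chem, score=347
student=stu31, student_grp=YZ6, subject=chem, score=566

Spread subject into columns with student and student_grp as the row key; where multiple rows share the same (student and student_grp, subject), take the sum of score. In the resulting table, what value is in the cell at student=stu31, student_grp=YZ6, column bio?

Rows with student=stu31, student_grp=YZ6 and subject=bio: score values are 321, 283, 729, 338.
321 + 283 + 729 + 338 = 1671.

1671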